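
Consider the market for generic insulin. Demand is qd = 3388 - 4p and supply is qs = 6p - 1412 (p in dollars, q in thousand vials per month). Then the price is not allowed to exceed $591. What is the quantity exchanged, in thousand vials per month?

In a free market, 3388 - 4p = 6p - 1412 gives the equilibrium p* = 480, q* = 1468.
Since 591 is above p* = 480, the ceiling does not bind and the free-market outcome prevails.

1468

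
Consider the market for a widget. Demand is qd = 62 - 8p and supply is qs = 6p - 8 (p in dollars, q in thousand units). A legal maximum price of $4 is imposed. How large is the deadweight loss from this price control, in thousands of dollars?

5.25

Setting quantity demanded equal to quantity supplied, 62 - 8p = 6p - 8, gives p* = 5 and q* = 22.
Because the ceiling (4) lies below the market-clearing price, it is binding.
At p = 4: qd = 62 - 8·4 = 30 and qs = 6·4 - 8 = 16.
Quantity traded falls to 16. At q = 16 the demand price is (62 - 16)/8 = 5.75 and the supply price is (8 + 16)/6 = 4.
Deadweight loss = ½ · (5.75 - 4) · (22 - 16) = ½ · 1.75 · 6 = 5.25.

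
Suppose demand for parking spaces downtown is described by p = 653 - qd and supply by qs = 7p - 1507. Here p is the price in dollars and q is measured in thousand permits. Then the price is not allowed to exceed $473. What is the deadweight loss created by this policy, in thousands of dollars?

0

Rearranging demand gives qd = 653 - p. Without the control the market clears where 653 - p = 7p - 1507, i.e. p* = 270 and q* = 383.
Since 473 is above p* = 270, the ceiling does not bind and the free-market outcome prevails.
Since the control does not bind, no trades are prevented and deadweight loss is zero.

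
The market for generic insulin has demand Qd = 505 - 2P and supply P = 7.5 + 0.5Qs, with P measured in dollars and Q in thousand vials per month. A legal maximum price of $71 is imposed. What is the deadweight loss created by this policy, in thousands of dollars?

Rearranging supply gives Qs = 2P - 15. In a free market, 505 - 2P = 2P - 15 gives the equilibrium P* = 130, Q* = 245.
Because the ceiling (71) lies below the market-clearing price, it is binding.
At P = 71: Qd = 505 - 2·71 = 363 and Qs = 2·71 - 15 = 127.
Quantity traded falls to 127. At Q = 127 the demand price is (505 - 127)/2 = 189 and the supply price is (15 + 127)/2 = 71.
Deadweight loss = ½ · (189 - 71) · (245 - 127) = ½ · 118 · 118 = 6962.

6962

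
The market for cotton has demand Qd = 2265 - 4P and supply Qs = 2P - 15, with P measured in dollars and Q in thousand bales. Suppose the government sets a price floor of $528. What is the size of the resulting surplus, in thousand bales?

Equilibrium: 2265 - 4P = 2P - 15, so 2280 = 6P and P* = 380, Q* = 745.
The floor of 528 is above the equilibrium price 380, so it binds.
At P = 528: Qd = 2265 - 4·528 = 153 and Qs = 2·528 - 15 = 1041.
Surplus = Qs - Qd = 1041 - 153 = 888.

888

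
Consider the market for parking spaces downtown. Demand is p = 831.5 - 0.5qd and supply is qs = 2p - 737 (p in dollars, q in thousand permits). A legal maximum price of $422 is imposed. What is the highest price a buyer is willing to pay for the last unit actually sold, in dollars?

778

Rearranging demand gives qd = 1663 - 2p. Setting quantity demanded equal to quantity supplied, 1663 - 2p = 2p - 737, gives p* = 600 and q* = 463.
Because the ceiling (422) lies below the market-clearing price, it is binding.
At p = 422: qd = 1663 - 2·422 = 819 and qs = 2·422 - 737 = 107.
Only 107 units reach the market. On the demand curve, the marginal buyer's willingness to pay at q = 107 is (1663 - 107)/2 = 778.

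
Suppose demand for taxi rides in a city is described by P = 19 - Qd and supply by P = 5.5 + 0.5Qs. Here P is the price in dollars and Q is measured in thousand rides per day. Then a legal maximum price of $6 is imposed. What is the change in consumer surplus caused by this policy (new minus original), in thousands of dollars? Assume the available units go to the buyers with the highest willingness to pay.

Rearranging demand gives Qd = 19 - P; rearranging supply gives Qs = 2P - 11. In a free market, 19 - P = 2P - 11 gives the equilibrium P* = 10, Q* = 9.
Since 6 < 10, the ceiling is binding.
At P = 6: Qd = 19 - 6 = 13 and Qs = 2·6 - 11 = 1.
Consumer surplus without the control is ½ · (19 - 10) · 9 = 40.5.
With the ceiling, 1 units are sold at 6 (assume they go to the highest-value buyers). The demand price at Q = 1 is 18, so CS = ½ · [(19 - 6) + (18 - 6)] · 1 = 12.5.
Change in consumer surplus = 12.5 - 40.5 = -28.

-28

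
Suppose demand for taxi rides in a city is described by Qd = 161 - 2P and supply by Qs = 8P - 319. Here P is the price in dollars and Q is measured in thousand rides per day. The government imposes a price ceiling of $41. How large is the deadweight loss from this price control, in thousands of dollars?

In a free market, 161 - 2P = 8P - 319 gives the equilibrium P* = 48, Q* = 65.
Since 41 < 48, the ceiling is binding.
At P = 41: Qd = 161 - 2·41 = 79 and Qs = 8·41 - 319 = 9.
Quantity traded falls to 9. At Q = 9 the demand price is (161 - 9)/2 = 76 and the supply price is (319 + 9)/8 = 41.
Deadweight loss = ½ · (76 - 41) · (65 - 9) = ½ · 35 · 56 = 980.

980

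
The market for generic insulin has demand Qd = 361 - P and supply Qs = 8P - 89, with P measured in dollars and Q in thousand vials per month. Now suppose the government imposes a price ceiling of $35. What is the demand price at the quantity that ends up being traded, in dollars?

In a free market, 361 - P = 8P - 89 gives the equilibrium P* = 50, Q* = 311.
The ceiling of 35 is below the equilibrium price 50, so it binds.
At P = 35: Qd = 361 - 35 = 326 and Qs = 8·35 - 89 = 191.
Only 191 units reach the market. On the demand curve, the marginal buyer's willingness to pay at Q = 191 is (361 - 191) = 170.

170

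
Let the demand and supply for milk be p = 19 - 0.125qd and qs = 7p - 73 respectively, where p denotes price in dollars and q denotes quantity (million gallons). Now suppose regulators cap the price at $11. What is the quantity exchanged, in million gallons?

Rearranging demand gives qd = 152 - 8p. Without the control the market clears where 152 - 8p = 7p - 73, i.e. p* = 15 and q* = 32.
Because the ceiling (11) lies below the market-clearing price, it is binding.
At p = 11: qd = 152 - 8·11 = 64 and qs = 7·11 - 73 = 4.
The quantity actually transacted is the short side, supply: 4.

4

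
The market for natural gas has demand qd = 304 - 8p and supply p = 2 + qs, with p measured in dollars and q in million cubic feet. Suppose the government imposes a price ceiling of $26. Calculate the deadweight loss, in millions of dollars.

Rearranging supply gives qs = p - 2. Setting quantity demanded equal to quantity supplied, 304 - 8p = p - 2, gives p* = 34 and q* = 32.
The ceiling of 26 is below the equilibrium price 34, so it binds.
At p = 26: qd = 304 - 8·26 = 96 and qs = 26 - 2 = 24.
Quantity traded falls to 24. At q = 24 the demand price is (304 - 24)/8 = 35 and the supply price is 2 + 24 = 26.
Deadweight loss = ½ · (35 - 26) · (32 - 24) = ½ · 9 · 8 = 36.

36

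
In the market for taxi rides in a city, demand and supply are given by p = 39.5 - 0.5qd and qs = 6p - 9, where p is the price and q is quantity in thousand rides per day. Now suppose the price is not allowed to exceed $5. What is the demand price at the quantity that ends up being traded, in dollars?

Rearranging demand gives qd = 79 - 2p. Setting quantity demanded equal to quantity supplied, 79 - 2p = 6p - 9, gives p* = 11 and q* = 57.
Because the ceiling (5) lies below the market-clearing price, it is binding.
At p = 5: qd = 79 - 2·5 = 69 and qs = 6·5 - 9 = 21.
Only 21 units reach the market. On the demand curve, the marginal buyer's willingness to pay at q = 21 is (79 - 21)/2 = 29.

29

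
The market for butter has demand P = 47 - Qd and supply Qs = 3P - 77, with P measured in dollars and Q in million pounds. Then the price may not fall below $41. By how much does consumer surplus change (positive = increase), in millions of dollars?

-110

Rearranging demand gives Qd = 47 - P. Equilibrium: 47 - P = 3P - 77, so 124 = 4P and P* = 31, Q* = 16.
Because the floor (41) lies above the market-clearing price, it is binding.
At P = 41: Qd = 47 - 41 = 6 and Qs = 3·41 - 77 = 46.
Consumer surplus without the control is ½ · (47 - 31) · 16 = 128.
With the floor, consumers buy 6 units at 41, so CS = ½ · (47 - 41) · 6 = 18.
Change in consumer surplus = 18 - 128 = -110.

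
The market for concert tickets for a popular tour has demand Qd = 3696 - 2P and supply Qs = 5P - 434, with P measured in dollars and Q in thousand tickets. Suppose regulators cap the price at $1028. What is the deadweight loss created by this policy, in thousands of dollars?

0

Equilibrium: 3696 - 2P = 5P - 434, so 4130 = 7P and P* = 590, Q* = 2516.
The ceiling of 1028 is above the equilibrium price 590, so it is not binding; the market clears at P* = 590, Q* = 2516.
Since the control does not bind, no trades are prevented and deadweight loss is zero.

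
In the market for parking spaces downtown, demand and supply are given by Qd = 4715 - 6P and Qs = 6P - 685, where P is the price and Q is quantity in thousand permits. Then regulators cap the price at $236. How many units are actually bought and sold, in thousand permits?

731

In a free market, 4715 - 6P = 6P - 685 gives the equilibrium P* = 450, Q* = 2015.
The ceiling of 236 is below the equilibrium price 450, so it binds.
At P = 236: Qd = 4715 - 6·236 = 3299 and Qs = 6·236 - 685 = 731.
The quantity actually transacted is the short side, supply: 731.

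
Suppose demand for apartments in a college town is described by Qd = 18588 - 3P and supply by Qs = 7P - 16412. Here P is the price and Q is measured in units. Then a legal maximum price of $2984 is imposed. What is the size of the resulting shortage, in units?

Equilibrium: 18588 - 3P = 7P - 16412, so 35000 = 10P and P* = 3500, Q* = 8088.
Because the ceiling (2984) lies below the market-clearing price, it is binding.
At P = 2984: Qd = 18588 - 3·2984 = 9636 and Qs = 7·2984 - 16412 = 4476.
Shortage = Qd - Qs = 9636 - 4476 = 5160.

5160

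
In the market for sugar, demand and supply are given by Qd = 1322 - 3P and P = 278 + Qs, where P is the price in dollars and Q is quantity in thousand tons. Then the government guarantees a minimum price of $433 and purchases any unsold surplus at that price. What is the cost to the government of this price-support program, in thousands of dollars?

57156

Rearranging supply gives Qs = P - 278. Equilibrium: 1322 - 3P = P - 278, so 1600 = 4P and P* = 400, Q* = 122.
Because the floor (433) lies above the market-clearing price, it is binding.
At P = 433: Qd = 1322 - 3·433 = 23 and Qs = 433 - 278 = 155.
Surplus = Qs - Qd = 132.
Government expenditure = surplus × support price = 132 × 433 = 57156.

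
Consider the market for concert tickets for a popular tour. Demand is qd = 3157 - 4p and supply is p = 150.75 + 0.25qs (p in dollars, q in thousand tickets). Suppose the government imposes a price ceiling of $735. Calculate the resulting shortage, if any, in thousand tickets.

0

Rearranging supply gives qs = 4p - 603. Equilibrium: 3157 - 4p = 4p - 603, so 3760 = 8p and p* = 470, q* = 1277.
The ceiling of 735 is above the equilibrium price 470, so it is not binding; the market clears at p* = 470, q* = 1277.
Since the control does not bind, there is no shortage.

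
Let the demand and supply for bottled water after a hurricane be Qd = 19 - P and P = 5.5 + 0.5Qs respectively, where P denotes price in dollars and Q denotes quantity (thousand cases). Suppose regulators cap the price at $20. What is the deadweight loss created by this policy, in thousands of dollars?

0

Rearranging supply gives Qs = 2P - 11. Equilibrium: 19 - P = 2P - 11, so 30 = 3P and P* = 10, Q* = 9.
The ceiling of 20 is above the equilibrium price 10, so it is not binding; the market clears at P* = 10, Q* = 9.
Since the control does not bind, no trades are prevented and deadweight loss is zero.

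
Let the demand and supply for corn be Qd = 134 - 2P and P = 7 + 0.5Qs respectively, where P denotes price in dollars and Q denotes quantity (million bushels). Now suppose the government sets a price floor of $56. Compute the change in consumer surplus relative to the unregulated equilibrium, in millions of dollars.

-779

Rearranging supply gives Qs = 2P - 14. Setting quantity demanded equal to quantity supplied, 134 - 2P = 2P - 14, gives P* = 37 and Q* = 60.
Since 56 > 37, the floor is binding.
At P = 56: Qd = 134 - 2·56 = 22 and Qs = 2·56 - 14 = 98.
Consumer surplus without the control is ½ · (67 - 37) · 60 = 900.
With the floor, consumers buy 22 units at 56, so CS = ½ · (67 - 56) · 22 = 121.
Change in consumer surplus = 121 - 900 = -779.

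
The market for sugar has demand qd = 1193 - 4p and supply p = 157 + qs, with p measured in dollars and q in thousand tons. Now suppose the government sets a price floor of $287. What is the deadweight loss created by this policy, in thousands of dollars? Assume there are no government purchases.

Rearranging supply gives qs = p - 157. Equilibrium: 1193 - 4p = p - 157, so 1350 = 5p and p* = 270, q* = 113.
Since 287 > 270, the floor is binding.
At p = 287: qd = 1193 - 4·287 = 45 and qs = 287 - 157 = 130.
Quantity traded falls to 45. At q = 45 the demand price is (1193 - 45)/4 = 287 and the supply price is 157 + 45 = 202.
Deadweight loss = ½ · (287 - 202) · (113 - 45) = ½ · 85 · 68 = 2890.

2890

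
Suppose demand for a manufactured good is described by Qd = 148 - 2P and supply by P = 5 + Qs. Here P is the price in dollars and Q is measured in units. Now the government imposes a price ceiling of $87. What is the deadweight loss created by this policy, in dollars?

Rearranging supply gives Qs = P - 5. Setting quantity demanded equal to quantity supplied, 148 - 2P = P - 5, gives P* = 51 and Q* = 46.
The ceiling of 87 is above the equilibrium price 51, so it is not binding; the market clears at P* = 51, Q* = 46.
Since the control does not bind, no trades are prevented and deadweight loss is zero.

0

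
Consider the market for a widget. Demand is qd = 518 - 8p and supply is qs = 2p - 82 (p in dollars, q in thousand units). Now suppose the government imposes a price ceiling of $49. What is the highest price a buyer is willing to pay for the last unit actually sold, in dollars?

Without the control the market clears where 518 - 8p = 2p - 82, i.e. p* = 60 and q* = 38.
Since 49 < 60, the ceiling is binding.
At p = 49: qd = 518 - 8·49 = 126 and qs = 2·49 - 82 = 16.
Only 16 units reach the market. On the demand curve, the marginal buyer's willingness to pay at q = 16 is (518 - 16)/8 = 62.75.

62.75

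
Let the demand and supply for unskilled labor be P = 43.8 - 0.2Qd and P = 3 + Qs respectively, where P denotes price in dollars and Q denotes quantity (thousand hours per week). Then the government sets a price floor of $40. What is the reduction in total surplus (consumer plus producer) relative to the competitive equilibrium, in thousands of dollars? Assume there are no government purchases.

Rearranging demand gives Qd = 219 - 5P; rearranging supply gives Qs = P - 3. In a free market, 219 - 5P = P - 3 gives the equilibrium P* = 37, Q* = 34.
Since 40 > 37, the floor is binding.
At P = 40: Qd = 219 - 5·40 = 19 and Qs = 40 - 3 = 37.
Quantity traded falls to 19. At Q = 19 the demand price is (219 - 19)/5 = 40 and the supply price is 3 + 19 = 22.
Deadweight loss = ½ · (40 - 22) · (34 - 19) = ½ · 18 · 15 = 135.

135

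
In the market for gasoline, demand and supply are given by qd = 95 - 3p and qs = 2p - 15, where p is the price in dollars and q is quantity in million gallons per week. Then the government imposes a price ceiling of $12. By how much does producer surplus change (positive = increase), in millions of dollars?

-190

Equilibrium: 95 - 3p = 2p - 15, so 110 = 5p and p* = 22, q* = 29.
The ceiling of 12 is below the equilibrium price 22, so it binds.
At p = 12: qd = 95 - 3·12 = 59 and qs = 2·12 - 15 = 9.
Producer surplus without the control is ½ · (22 - 7.5) · 29 = 210.25.
With the ceiling, producers sell 9 units at 12, so PS = ½ · (12 - 7.5) · 9 = 20.25.
Change in producer surplus = 20.25 - 210.25 = -190.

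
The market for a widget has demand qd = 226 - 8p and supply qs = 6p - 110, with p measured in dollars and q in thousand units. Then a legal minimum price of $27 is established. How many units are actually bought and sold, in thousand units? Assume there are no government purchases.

Equilibrium: 226 - 8p = 6p - 110, so 336 = 14p and p* = 24, q* = 34.
Because the floor (27) lies above the market-clearing price, it is binding.
At p = 27: qd = 226 - 8·27 = 10 and qs = 6·27 - 110 = 52.
The quantity actually transacted is the short side, demand: 10.

10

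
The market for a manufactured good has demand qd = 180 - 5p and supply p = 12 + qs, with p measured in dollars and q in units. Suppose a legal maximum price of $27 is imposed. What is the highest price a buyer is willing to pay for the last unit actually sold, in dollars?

33

Rearranging supply gives qs = p - 12. Setting quantity demanded equal to quantity supplied, 180 - 5p = p - 12, gives p* = 32 and q* = 20.
Since 27 < 32, the ceiling is binding.
At p = 27: qd = 180 - 5·27 = 45 and qs = 27 - 12 = 15.
Only 15 units reach the market. On the demand curve, the marginal buyer's willingness to pay at q = 15 is (180 - 15)/5 = 33.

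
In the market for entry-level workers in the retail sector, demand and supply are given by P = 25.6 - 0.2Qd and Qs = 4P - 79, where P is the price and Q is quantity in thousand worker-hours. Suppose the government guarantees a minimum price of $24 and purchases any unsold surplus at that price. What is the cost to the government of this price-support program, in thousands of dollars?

Rearranging demand gives Qd = 128 - 5P. Without the control the market clears where 128 - 5P = 4P - 79, i.e. P* = 23 and Q* = 13.
Since 24 > 23, the floor is binding.
At P = 24: Qd = 128 - 5·24 = 8 and Qs = 4·24 - 79 = 17.
Surplus = Qs - Qd = 9.
Government expenditure = surplus × support price = 9 × 24 = 216.

216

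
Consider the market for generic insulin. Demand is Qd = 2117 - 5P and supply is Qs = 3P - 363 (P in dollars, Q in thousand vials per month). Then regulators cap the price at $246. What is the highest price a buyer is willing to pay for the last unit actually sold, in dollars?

348.4

Equilibrium: 2117 - 5P = 3P - 363, so 2480 = 8P and P* = 310, Q* = 567.
Since 246 < 310, the ceiling is binding.
At P = 246: Qd = 2117 - 5·246 = 887 and Qs = 3·246 - 363 = 375.
Only 375 units reach the market. On the demand curve, the marginal buyer's willingness to pay at Q = 375 is (2117 - 375)/5 = 348.4.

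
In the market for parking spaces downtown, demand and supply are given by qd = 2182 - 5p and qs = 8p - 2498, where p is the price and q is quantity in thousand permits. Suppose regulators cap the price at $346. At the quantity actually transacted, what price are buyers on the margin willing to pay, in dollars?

382.4

Equilibrium: 2182 - 5p = 8p - 2498, so 4680 = 13p and p* = 360, q* = 382.
Since 346 < 360, the ceiling is binding.
At p = 346: qd = 2182 - 5·346 = 452 and qs = 8·346 - 2498 = 270.
Only 270 units reach the market. On the demand curve, the marginal buyer's willingness to pay at q = 270 is (2182 - 270)/5 = 382.4.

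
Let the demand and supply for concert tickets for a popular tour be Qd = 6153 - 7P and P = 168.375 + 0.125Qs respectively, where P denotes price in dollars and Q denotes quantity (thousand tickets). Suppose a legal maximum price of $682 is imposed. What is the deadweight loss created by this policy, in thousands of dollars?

0

Rearranging supply gives Qs = 8P - 1347. Setting quantity demanded equal to quantity supplied, 6153 - 7P = 8P - 1347, gives P* = 500 and Q* = 2653.
Since 682 is above P* = 500, the ceiling does not bind and the free-market outcome prevails.
Since the control does not bind, no trades are prevented and deadweight loss is zero.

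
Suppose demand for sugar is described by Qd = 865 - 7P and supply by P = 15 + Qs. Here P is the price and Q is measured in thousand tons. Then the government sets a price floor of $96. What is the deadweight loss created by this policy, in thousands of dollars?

0

Rearranging supply gives Qs = P - 15. Equilibrium: 865 - 7P = P - 15, so 880 = 8P and P* = 110, Q* = 95.
The floor of 96 is below the equilibrium price 110, so it is not binding; the market clears at P* = 110, Q* = 95.
Since the control does not bind, no trades are prevented and deadweight loss is zero.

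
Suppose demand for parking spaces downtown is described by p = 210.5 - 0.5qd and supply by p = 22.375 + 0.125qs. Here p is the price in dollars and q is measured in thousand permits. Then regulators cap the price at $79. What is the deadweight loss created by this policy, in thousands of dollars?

0

Rearranging demand gives qd = 421 - 2p; rearranging supply gives qs = 8p - 179. Setting quantity demanded equal to quantity supplied, 421 - 2p = 8p - 179, gives p* = 60 and q* = 301.
Since 79 is above p* = 60, the ceiling does not bind and the free-market outcome prevails.
Since the control does not bind, no trades are prevented and deadweight loss is zero.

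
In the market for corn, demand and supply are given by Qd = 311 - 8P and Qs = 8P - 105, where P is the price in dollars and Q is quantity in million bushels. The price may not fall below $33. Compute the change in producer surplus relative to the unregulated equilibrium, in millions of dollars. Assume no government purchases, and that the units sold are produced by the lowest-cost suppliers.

In a free market, 311 - 8P = 8P - 105 gives the equilibrium P* = 26, Q* = 103.
Because the floor (33) lies above the market-clearing price, it is binding.
At P = 33: Qd = 311 - 8·33 = 47 and Qs = 8·33 - 105 = 159.
Producer surplus without the control is ½ · (26 - 13.125) · 103 = 663.0625.
With the floor, 47 units are sold at 33. The supply price at Q = 47 is 19, so PS = ½ · [(33 - 13.125) + (33 - 19)] · 47 = 796.0625.
Change in producer surplus = 796.0625 - 663.0625 = 133.

133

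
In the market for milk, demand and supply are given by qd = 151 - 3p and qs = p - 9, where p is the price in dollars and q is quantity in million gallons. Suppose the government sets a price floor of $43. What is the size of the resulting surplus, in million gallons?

Setting quantity demanded equal to quantity supplied, 151 - 3p = p - 9, gives p* = 40 and q* = 31.
Since 43 > 40, the floor is binding.
At p = 43: qd = 151 - 3·43 = 22 and qs = 43 - 9 = 34.
Surplus = qs - qd = 34 - 22 = 12.

12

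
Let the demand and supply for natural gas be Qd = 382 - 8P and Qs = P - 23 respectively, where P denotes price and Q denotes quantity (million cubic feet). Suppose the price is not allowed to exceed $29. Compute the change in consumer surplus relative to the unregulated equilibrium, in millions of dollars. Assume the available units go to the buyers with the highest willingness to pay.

Setting quantity demanded equal to quantity supplied, 382 - 8P = P - 23, gives P* = 45 and Q* = 22.
Since 29 < 45, the ceiling is binding.
At P = 29: Qd = 382 - 8·29 = 150 and Qs = 29 - 23 = 6.
Consumer surplus without the control is ½ · (47.75 - 45) · 22 = 30.25.
With the ceiling, 6 units are sold at 29 (assume they go to the highest-value buyers). The demand price at Q = 6 is 47, so CS = ½ · [(47.75 - 29) + (47 - 29)] · 6 = 110.25.
Change in consumer surplus = 110.25 - 30.25 = 80.

80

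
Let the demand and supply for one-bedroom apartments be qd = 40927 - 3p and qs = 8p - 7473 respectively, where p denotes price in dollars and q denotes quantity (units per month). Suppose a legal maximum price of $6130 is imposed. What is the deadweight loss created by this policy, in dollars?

0

Without the control the market clears where 40927 - 3p = 8p - 7473, i.e. p* = 4400 and q* = 27727.
The ceiling of 6130 is above the equilibrium price 4400, so it is not binding; the market clears at p* = 4400, q* = 27727.
Since the control does not bind, no trades are prevented and deadweight loss is zero.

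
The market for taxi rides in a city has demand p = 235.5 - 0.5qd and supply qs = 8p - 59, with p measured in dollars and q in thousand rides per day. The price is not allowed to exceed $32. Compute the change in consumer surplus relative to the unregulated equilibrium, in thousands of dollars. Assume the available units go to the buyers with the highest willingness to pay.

Rearranging demand gives qd = 471 - 2p. Setting quantity demanded equal to quantity supplied, 471 - 2p = 8p - 59, gives p* = 53 and q* = 365.
Since 32 < 53, the ceiling is binding.
At p = 32: qd = 471 - 2·32 = 407 and qs = 8·32 - 59 = 197.
Consumer surplus without the control is ½ · (235.5 - 53) · 365 = 33306.25.
With the ceiling, 197 units are sold at 32 (assume they go to the highest-value buyers). The demand price at q = 197 is 137, so CS = ½ · [(235.5 - 32) + (137 - 32)] · 197 = 30387.25.
Change in consumer surplus = 30387.25 - 33306.25 = -2919.

-2919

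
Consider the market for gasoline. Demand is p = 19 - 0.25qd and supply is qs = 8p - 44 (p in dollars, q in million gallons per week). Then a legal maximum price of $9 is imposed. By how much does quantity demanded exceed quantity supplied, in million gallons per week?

Rearranging demand gives qd = 76 - 4p. In a free market, 76 - 4p = 8p - 44 gives the equilibrium p* = 10, q* = 36.
Because the ceiling (9) lies below the market-clearing price, it is binding.
At p = 9: qd = 76 - 4·9 = 40 and qs = 8·9 - 44 = 28.
Shortage = qd - qs = 40 - 28 = 12.

12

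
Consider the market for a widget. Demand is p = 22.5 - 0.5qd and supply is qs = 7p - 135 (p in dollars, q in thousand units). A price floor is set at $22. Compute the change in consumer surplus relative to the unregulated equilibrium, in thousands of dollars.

Rearranging demand gives qd = 45 - 2p. Without the control the market clears where 45 - 2p = 7p - 135, i.e. p* = 20 and q* = 5.
Since 22 > 20, the floor is binding.
At p = 22: qd = 45 - 2·22 = 1 and qs = 7·22 - 135 = 19.
Consumer surplus without the control is ½ · (22.5 - 20) · 5 = 6.25.
With the floor, consumers buy 1 units at 22, so CS = ½ · (22.5 - 22) · 1 = 0.25.
Change in consumer surplus = 0.25 - 6.25 = -6.

-6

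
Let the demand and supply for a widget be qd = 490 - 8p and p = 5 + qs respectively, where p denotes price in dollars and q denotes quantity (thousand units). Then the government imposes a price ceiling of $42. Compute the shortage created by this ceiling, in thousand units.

117

Rearranging supply gives qs = p - 5. Setting quantity demanded equal to quantity supplied, 490 - 8p = p - 5, gives p* = 55 and q* = 50.
The ceiling of 42 is below the equilibrium price 55, so it binds.
At p = 42: qd = 490 - 8·42 = 154 and qs = 42 - 5 = 37.
Shortage = qd - qs = 154 - 37 = 117.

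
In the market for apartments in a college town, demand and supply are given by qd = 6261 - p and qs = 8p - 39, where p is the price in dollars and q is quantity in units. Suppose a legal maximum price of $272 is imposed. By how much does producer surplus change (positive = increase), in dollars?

In a free market, 6261 - p = 8p - 39 gives the equilibrium p* = 700, q* = 5561.
Since 272 < 700, the ceiling is binding.
At p = 272: qd = 6261 - 272 = 5989 and qs = 8·272 - 39 = 2137.
Producer surplus without the control is ½ · (700 - 4.875) · 5561 = 1932795.0625.
With the ceiling, producers sell 2137 units at 272, so PS = ½ · (272 - 4.875) · 2137 = 285423.0625.
Change in producer surplus = 285423.0625 - 1932795.0625 = -1647372.

-1647372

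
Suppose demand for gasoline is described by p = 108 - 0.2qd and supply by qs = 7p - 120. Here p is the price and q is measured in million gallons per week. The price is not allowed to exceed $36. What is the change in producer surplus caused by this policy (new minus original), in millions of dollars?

-3771.5

Rearranging demand gives qd = 540 - 5p. Setting quantity demanded equal to quantity supplied, 540 - 5p = 7p - 120, gives p* = 55 and q* = 265.
Because the ceiling (36) lies below the market-clearing price, it is binding.
At p = 36: qd = 540 - 5·36 = 360 and qs = 7·36 - 120 = 132.
Producer surplus without the control is ½ · (55 - 120/7) · 265 = 70225/14.
With the ceiling, producers sell 132 units at 36, so PS = ½ · (36 - 120/7) · 132 = 8712/7.
Change in producer surplus = 8712/7 - 70225/14 = -3771.5.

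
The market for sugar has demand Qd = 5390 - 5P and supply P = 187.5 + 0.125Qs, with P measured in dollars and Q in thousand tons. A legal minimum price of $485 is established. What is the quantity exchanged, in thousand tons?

2740

Rearranging supply gives Qs = 8P - 1500. Without the control the market clears where 5390 - 5P = 8P - 1500, i.e. P* = 530 and Q* = 2740.
The floor of 485 is below the equilibrium price 530, so it is not binding; the market clears at P* = 530, Q* = 2740.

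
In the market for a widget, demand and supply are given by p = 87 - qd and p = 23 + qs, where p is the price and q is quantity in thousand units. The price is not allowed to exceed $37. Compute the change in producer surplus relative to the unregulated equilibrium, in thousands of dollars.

Rearranging demand gives qd = 87 - p; rearranging supply gives qs = p - 23. Equilibrium: 87 - p = p - 23, so 110 = 2p and p* = 55, q* = 32.
Because the ceiling (37) lies below the market-clearing price, it is binding.
At p = 37: qd = 87 - 37 = 50 and qs = 37 - 23 = 14.
Producer surplus without the control is ½ · (55 - 23) · 32 = 512.
With the ceiling, producers sell 14 units at 37, so PS = ½ · (37 - 23) · 14 = 98.
Change in producer surplus = 98 - 512 = -414.

-414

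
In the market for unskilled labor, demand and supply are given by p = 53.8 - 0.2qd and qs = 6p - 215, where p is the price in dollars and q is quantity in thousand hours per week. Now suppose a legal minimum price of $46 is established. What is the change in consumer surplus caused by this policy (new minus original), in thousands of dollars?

Rearranging demand gives qd = 269 - 5p. Setting quantity demanded equal to quantity supplied, 269 - 5p = 6p - 215, gives p* = 44 and q* = 49.
Because the floor (46) lies above the market-clearing price, it is binding.
At p = 46: qd = 269 - 5·46 = 39 and qs = 6·46 - 215 = 61.
Consumer surplus without the control is ½ · (53.8 - 44) · 49 = 240.1.
With the floor, consumers buy 39 units at 46, so CS = ½ · (53.8 - 46) · 39 = 152.1.
Change in consumer surplus = 152.1 - 240.1 = -88.

-88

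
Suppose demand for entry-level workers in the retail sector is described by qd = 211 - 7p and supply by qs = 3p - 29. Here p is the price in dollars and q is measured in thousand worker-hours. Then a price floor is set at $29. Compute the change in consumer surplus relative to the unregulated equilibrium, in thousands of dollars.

-127.5

Without the control the market clears where 211 - 7p = 3p - 29, i.e. p* = 24 and q* = 43.
Since 29 > 24, the floor is binding.
At p = 29: qd = 211 - 7·29 = 8 and qs = 3·29 - 29 = 58.
Consumer surplus without the control is ½ · (211/7 - 24) · 43 = 1849/14.
With the floor, consumers buy 8 units at 29, so CS = ½ · (211/7 - 29) · 8 = 32/7.
Change in consumer surplus = 32/7 - 1849/14 = -127.5.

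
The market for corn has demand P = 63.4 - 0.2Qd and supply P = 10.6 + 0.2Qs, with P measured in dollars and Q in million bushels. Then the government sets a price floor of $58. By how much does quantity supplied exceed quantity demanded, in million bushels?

210

Rearranging demand gives Qd = 317 - 5P; rearranging supply gives Qs = 5P - 53. Without the control the market clears where 317 - 5P = 5P - 53, i.e. P* = 37 and Q* = 132.
Because the floor (58) lies above the market-clearing price, it is binding.
At P = 58: Qd = 317 - 5·58 = 27 and Qs = 5·58 - 53 = 237.
Surplus = Qs - Qd = 237 - 27 = 210.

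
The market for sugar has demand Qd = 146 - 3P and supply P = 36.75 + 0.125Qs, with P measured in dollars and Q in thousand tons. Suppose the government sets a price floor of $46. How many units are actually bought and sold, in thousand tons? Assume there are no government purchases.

Rearranging supply gives Qs = 8P - 294. Equilibrium: 146 - 3P = 8P - 294, so 440 = 11P and P* = 40, Q* = 26.
The floor of 46 is above the equilibrium price 40, so it binds.
At P = 46: Qd = 146 - 3·46 = 8 and Qs = 8·46 - 294 = 74.
The quantity actually transacted is the short side, demand: 8.

8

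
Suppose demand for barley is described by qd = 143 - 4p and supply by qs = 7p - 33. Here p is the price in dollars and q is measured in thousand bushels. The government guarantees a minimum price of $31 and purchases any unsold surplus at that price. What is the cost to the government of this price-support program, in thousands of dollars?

5115

Setting quantity demanded equal to quantity supplied, 143 - 4p = 7p - 33, gives p* = 16 and q* = 79.
Since 31 > 16, the floor is binding.
At p = 31: qd = 143 - 4·31 = 19 and qs = 7·31 - 33 = 184.
Surplus = qs - qd = 165.
Government expenditure = surplus × support price = 165 × 31 = 5115.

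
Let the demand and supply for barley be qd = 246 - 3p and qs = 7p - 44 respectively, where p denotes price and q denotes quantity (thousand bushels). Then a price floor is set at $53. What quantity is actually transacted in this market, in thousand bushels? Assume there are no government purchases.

87

In a free market, 246 - 3p = 7p - 44 gives the equilibrium p* = 29, q* = 159.
Because the floor (53) lies above the market-clearing price, it is binding.
At p = 53: qd = 246 - 3·53 = 87 and qs = 7·53 - 44 = 327.
The quantity actually transacted is the short side, demand: 87.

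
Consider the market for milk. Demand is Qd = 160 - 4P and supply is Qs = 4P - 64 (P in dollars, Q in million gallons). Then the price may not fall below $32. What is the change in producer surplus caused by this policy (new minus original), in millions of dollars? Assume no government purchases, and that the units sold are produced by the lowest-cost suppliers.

96

In a free market, 160 - 4P = 4P - 64 gives the equilibrium P* = 28, Q* = 48.
Because the floor (32) lies above the market-clearing price, it is binding.
At P = 32: Qd = 160 - 4·32 = 32 and Qs = 4·32 - 64 = 64.
Producer surplus without the control is ½ · (28 - 16) · 48 = 288.
With the floor, 32 units are sold at 32. The supply price at Q = 32 is 24, so PS = ½ · [(32 - 16) + (32 - 24)] · 32 = 384.
Change in producer surplus = 384 - 288 = 96.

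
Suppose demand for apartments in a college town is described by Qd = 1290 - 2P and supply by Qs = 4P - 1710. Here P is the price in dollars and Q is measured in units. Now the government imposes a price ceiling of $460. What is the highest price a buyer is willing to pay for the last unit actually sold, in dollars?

Equilibrium: 1290 - 2P = 4P - 1710, so 3000 = 6P and P* = 500, Q* = 290.
Because the ceiling (460) lies below the market-clearing price, it is binding.
At P = 460: Qd = 1290 - 2·460 = 370 and Qs = 4·460 - 1710 = 130.
Only 130 units reach the market. On the demand curve, the marginal buyer's willingness to pay at Q = 130 is (1290 - 130)/2 = 580.

580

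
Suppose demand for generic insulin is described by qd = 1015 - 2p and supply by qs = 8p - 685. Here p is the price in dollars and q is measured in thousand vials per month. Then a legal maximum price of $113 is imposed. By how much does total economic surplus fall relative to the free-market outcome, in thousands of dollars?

Equilibrium: 1015 - 2p = 8p - 685, so 1700 = 10p and p* = 170, q* = 675.
Since 113 < 170, the ceiling is binding.
At p = 113: qd = 1015 - 2·113 = 789 and qs = 8·113 - 685 = 219.
Quantity traded falls to 219. At q = 219 the demand price is (1015 - 219)/2 = 398 and the supply price is (685 + 219)/8 = 113.
Deadweight loss = ½ · (398 - 113) · (675 - 219) = ½ · 285 · 456 = 64980.

64980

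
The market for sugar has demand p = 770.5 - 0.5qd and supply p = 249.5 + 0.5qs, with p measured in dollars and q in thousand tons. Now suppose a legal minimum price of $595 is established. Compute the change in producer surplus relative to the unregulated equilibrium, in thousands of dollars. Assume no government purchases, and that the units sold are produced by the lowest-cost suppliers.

Rearranging demand gives qd = 1541 - 2p; rearranging supply gives qs = 2p - 499. Without the control the market clears where 1541 - 2p = 2p - 499, i.e. p* = 510 and q* = 521.
Because the floor (595) lies above the market-clearing price, it is binding.
At p = 595: qd = 1541 - 2·595 = 351 and qs = 2·595 - 499 = 691.
Producer surplus without the control is ½ · (510 - 249.5) · 521 = 67860.25.
With the floor, 351 units are sold at 595. The supply price at q = 351 is 425, so PS = ½ · [(595 - 249.5) + (595 - 425)] · 351 = 90470.25.
Change in producer surplus = 90470.25 - 67860.25 = 22610.

22610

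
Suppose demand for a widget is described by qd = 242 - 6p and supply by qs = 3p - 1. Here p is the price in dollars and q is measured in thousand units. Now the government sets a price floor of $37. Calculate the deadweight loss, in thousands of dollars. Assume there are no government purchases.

Equilibrium: 242 - 6p = 3p - 1, so 243 = 9p and p* = 27, q* = 80.
Because the floor (37) lies above the market-clearing price, it is binding.
At p = 37: qd = 242 - 6·37 = 20 and qs = 3·37 - 1 = 110.
Quantity traded falls to 20. At q = 20 the demand price is (242 - 20)/6 = 37 and the supply price is (1 + 20)/3 = 7.
Deadweight loss = ½ · (37 - 7) · (80 - 20) = ½ · 30 · 60 = 900.

900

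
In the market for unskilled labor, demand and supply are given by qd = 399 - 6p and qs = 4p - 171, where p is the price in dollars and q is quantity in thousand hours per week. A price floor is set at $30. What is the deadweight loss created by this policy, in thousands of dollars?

0

Setting quantity demanded equal to quantity supplied, 399 - 6p = 4p - 171, gives p* = 57 and q* = 57.
The floor of 30 is below the equilibrium price 57, so it is not binding; the market clears at p* = 57, q* = 57.
Since the control does not bind, no trades are prevented and deadweight loss is zero.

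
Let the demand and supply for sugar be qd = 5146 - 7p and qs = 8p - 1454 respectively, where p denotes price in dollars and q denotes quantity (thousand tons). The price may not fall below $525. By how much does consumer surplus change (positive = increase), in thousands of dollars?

Without the control the market clears where 5146 - 7p = 8p - 1454, i.e. p* = 440 and q* = 2066.
The floor of 525 is above the equilibrium price 440, so it binds.
At p = 525: qd = 5146 - 7·525 = 1471 and qs = 8·525 - 1454 = 2746.
Consumer surplus without the control is ½ · (5146/7 - 440) · 2066 = 2134178/7.
With the floor, consumers buy 1471 units at 525, so CS = ½ · (5146/7 - 525) · 1471 = 2163841/14.
Change in consumer surplus = 2163841/14 - 2134178/7 = -150322.5.

-150322.5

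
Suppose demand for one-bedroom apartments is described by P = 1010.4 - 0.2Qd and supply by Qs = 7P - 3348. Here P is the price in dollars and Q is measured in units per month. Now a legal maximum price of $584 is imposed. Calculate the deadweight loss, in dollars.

113030.4

Rearranging demand gives Qd = 5052 - 5P. Setting quantity demanded equal to quantity supplied, 5052 - 5P = 7P - 3348, gives P* = 700 and Q* = 1552.
The ceiling of 584 is below the equilibrium price 700, so it binds.
At P = 584: Qd = 5052 - 5·584 = 2132 and Qs = 7·584 - 3348 = 740.
Quantity traded falls to 740. At Q = 740 the demand price is (5052 - 740)/5 = 862.4 and the supply price is (3348 + 740)/7 = 584.
Deadweight loss = ½ · (862.4 - 584) · (1552 - 740) = ½ · 278.4 · 812 = 113030.4.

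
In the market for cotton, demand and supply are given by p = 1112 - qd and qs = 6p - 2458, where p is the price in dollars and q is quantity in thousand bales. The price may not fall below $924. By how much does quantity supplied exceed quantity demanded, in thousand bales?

2898

Rearranging demand gives qd = 1112 - p. Setting quantity demanded equal to quantity supplied, 1112 - p = 6p - 2458, gives p* = 510 and q* = 602.
The floor of 924 is above the equilibrium price 510, so it binds.
At p = 924: qd = 1112 - 924 = 188 and qs = 6·924 - 2458 = 3086.
Surplus = qs - qd = 3086 - 188 = 2898.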